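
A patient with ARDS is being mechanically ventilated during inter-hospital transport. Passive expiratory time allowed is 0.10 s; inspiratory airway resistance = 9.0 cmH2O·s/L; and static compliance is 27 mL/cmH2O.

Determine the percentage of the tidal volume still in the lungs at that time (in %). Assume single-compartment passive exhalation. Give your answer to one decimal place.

66.3

τ = R × C = 9.0 × 27 mL/cmH2O = 9.0 × 0.027 L/cmH2O = 0.243 s.
Passive exhalation: V(t)/V₀ = e^(−t/τ) = e^(−0.10/0.243) = 0.6626.
Fraction remaining = 0.6626 → 66.26%.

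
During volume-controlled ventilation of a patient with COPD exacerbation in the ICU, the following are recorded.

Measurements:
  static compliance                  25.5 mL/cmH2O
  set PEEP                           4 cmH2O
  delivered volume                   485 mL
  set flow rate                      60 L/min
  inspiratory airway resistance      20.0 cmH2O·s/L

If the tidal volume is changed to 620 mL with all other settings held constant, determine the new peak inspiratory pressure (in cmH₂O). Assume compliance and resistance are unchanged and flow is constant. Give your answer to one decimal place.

Flow: 60 L/min ÷ 60 = 1 L/s.
PIP = Vt/C + R·V̇ + PEEP (constant-flow equation of motion).
Only the elastic term changes: ΔPIP = ΔVt / C = (620 − 485) / 25.5 = 5.294 cmH2O.
Original PIP = 485/25.5 + 20.0×1 + 4 = 43.02 cmH2O; new PIP = 43.02 + (5.294) = 48.314 cmH2O.

48.3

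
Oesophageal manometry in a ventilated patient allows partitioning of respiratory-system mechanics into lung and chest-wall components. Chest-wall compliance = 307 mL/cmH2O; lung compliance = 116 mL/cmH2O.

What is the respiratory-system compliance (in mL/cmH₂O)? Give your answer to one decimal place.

84.2

Lung and chest wall are elastances in series: 1/Crs = 1/CL + 1/Ccw.
1/Crs = 1/116 + 1/307 = 0.01188.
Crs = 84.175 mL/cmH2O.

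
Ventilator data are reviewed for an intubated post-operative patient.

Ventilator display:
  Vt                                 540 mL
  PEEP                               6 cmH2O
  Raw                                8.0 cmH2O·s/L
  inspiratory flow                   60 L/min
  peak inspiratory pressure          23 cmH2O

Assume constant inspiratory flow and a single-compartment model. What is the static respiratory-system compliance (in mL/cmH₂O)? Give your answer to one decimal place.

Flow: 60 L/min ÷ 60 = 1 L/s.
Equation of motion (constant flow): PIP = Vt/C + R·V̇ + PEEP.
Vt/C = PIP − R·V̇ − PEEP = 23 − 8.0×1 − 6 = 23 − 8.0 − 6 = 9.0 cmH2O.
C = Vt / 9.0 = 540 / 9.0 = 60.0 mL/cmH2O.

60.0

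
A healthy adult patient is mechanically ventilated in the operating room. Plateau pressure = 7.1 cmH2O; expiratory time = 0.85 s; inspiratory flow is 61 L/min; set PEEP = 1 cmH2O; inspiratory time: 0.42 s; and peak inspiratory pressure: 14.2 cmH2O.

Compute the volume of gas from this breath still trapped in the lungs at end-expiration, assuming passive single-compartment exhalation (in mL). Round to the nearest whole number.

75

Flow: 61 L/min ÷ 60 = 1.0167 L/s.
Vt = flow × Ti = 1.0167 L/s × 0.42 s × 1000 mL/L = 427.01 mL.
R = (PIP − Pplat)/V̇ = (14.2 − 7.1) / 1.0167 = 7.1/1.0167 = 6.983 cmH2O·s/L.
C = Vt/(Pplat − PEEP) = 427.01 / (7.1 − 1) = 427.01/6.1 = 70.002 mL/cmH2O.
τ = R × C = 6.983 × 0.07 L/cmH2O = 0.4888 s.
Fraction remaining = e^(−Te/τ) = e^(−0.85/0.4888) = 0.1757.
Trapped volume = 427.01 × 0.1757 = 75.026 mL.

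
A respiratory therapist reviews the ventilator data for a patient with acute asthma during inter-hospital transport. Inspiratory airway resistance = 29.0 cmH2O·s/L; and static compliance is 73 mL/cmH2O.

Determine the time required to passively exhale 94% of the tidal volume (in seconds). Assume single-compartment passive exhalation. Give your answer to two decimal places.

5.96

τ = R × C = 29.0 × 73 mL/cmH2O = 29.0 × 0.073 L/cmH2O = 2.117 s.
Exhaled fraction f = 1 − e^(−t/τ) → t = −τ·ln(1 − f) = −2.117·ln(0.06) = 5.956 s.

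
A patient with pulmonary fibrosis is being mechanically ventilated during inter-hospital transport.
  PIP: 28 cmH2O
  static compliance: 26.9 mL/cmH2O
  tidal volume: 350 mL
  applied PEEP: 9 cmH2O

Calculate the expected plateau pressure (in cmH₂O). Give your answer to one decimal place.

22.0

Pplat = PEEP + Vt / Cstat = 9 + 350 / 26.9 = 9 + 13.011 = 22.011 cmH2O.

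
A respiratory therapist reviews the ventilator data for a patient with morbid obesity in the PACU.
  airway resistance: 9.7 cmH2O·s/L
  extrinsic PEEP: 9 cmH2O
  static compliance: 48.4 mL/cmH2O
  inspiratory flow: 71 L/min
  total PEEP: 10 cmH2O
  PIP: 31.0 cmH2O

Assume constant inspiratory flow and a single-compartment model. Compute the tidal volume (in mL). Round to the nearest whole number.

Flow: 71 L/min ÷ 60 = 1.1833 L/s.
Total PEEP = 10 cmH2O (set 9 + intrinsic 1); this is the baseline alveolar pressure.
Equation of motion (constant flow): PIP = Vt/C + R·V̇ + PEEP.
Vt/C = PIP − R·V̇ − PEEP = 31.0 − 11.478 − 10 = 9.522 cmH2O.
Vt = C × 9.522 = 48.4 × 9.522 = 460.86 mL.

461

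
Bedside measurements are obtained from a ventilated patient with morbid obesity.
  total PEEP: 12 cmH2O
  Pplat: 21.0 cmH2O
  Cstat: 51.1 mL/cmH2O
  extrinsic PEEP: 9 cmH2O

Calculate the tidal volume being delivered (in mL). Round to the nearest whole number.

End-expiratory occlusion gives total PEEP = 12 cmH2O (intrinsic PEEP = 12 − 9 = 3). Use total PEEP for the elastic gradient.
Vt = Cstat × (Pplat − PEEPtotal) = 51.1 × (21.0 − 12) = 51.1 × 9.0 = 459.9 mL.

460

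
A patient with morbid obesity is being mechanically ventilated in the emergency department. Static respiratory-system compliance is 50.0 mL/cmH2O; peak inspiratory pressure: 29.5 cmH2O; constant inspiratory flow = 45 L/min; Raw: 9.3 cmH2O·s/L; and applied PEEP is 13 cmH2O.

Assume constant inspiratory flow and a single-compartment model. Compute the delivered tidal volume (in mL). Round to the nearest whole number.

476

Flow: 45 L/min ÷ 60 = 0.75 L/s.
Equation of motion (constant flow): PIP = Vt/C + R·V̇ + PEEP.
Vt/C = PIP − R·V̇ − PEEP = 29.5 − 6.975 − 13 = 9.525 cmH2O.
Vt = C × 9.525 = 50.0 × 9.525 = 476.25 mL.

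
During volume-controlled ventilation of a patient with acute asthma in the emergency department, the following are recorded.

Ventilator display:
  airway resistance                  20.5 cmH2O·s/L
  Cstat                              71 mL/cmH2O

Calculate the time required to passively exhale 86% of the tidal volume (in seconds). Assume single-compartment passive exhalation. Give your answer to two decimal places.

2.86

τ = R × C = 20.5 × 71 mL/cmH2O = 20.5 × 0.071 L/cmH2O = 1.456 s.
Exhaled fraction f = 1 − e^(−t/τ) → t = −τ·ln(1 − f) = −1.456·ln(0.14) = 2.863 s.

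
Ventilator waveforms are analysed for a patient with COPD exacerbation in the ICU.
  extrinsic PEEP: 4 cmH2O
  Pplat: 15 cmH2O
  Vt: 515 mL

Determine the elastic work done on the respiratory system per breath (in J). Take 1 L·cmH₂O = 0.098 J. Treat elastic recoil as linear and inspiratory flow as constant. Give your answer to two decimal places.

Elastic work ≈ ½ × (Pplat − PEEP) × Vt = 0.5 × (15 − 4) × 0.515 L = 0.5 × 11.0 × 0.515 = 2.833 L·cmH2O.
× 0.098 J/(L·cmH2O) → 0.2776 J.

0.28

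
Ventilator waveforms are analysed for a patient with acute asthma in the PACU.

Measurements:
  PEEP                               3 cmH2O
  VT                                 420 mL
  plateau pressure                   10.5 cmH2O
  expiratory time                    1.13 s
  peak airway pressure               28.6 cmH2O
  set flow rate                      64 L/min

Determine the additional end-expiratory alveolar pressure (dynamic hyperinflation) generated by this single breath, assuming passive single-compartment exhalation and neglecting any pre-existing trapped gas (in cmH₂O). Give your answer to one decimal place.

Flow: 64 L/min ÷ 60 = 1.0667 L/s.
R = (PIP − Pplat)/V̇ = (28.6 − 10.5) / 1.0667 = 18.1/1.0667 = 16.968 cmH2O·s/L.
C = Vt/(Pplat − PEEP) = 420.0 / (10.5 − 3) = 420.0/7.5 = 56.0 mL/cmH2O.
τ = R × C = 16.968 × 0.056 L/cmH2O = 0.9502 s.
Fraction remaining = e^(−Te/τ) = e^(−1.13/0.9502) = 0.3045; trapped volume = 420.0 × 0.3045 = 127.89 mL.
Additional alveolar pressure from trapping ≈ V_trapped / C = 127.89 / 56.0 = 2.284 cmH2O.

2.3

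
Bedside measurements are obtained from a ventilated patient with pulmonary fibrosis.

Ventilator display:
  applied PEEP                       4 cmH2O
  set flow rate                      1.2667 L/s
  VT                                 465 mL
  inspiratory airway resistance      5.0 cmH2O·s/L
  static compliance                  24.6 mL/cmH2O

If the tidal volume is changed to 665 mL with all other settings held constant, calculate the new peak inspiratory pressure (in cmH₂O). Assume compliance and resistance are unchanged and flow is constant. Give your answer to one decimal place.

37.4

PIP = Vt/C + R·V̇ + PEEP (constant-flow equation of motion).
Only the elastic term changes: ΔPIP = ΔVt / C = (665 − 465) / 24.6 = 8.13 cmH2O.
Original PIP = 465/24.6 + 5.0×1.2667 + 4 = 29.236 cmH2O; new PIP = 29.236 + (8.13) = 37.366 cmH2O.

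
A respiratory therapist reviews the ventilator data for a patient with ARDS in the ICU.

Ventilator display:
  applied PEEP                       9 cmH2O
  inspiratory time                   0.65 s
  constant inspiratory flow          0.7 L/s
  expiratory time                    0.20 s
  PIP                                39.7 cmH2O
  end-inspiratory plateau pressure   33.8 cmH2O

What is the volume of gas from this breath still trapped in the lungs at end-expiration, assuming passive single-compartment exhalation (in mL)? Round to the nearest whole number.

Vt = flow × Ti = 0.7 L/s × 0.65 s × 1000 mL/L = 455.0 mL.
R = (PIP − Pplat)/V̇ = (39.7 − 33.8) / 0.7 = 5.9/0.7 = 8.429 cmH2O·s/L.
C = Vt/(Pplat − PEEP) = 455.0 / (33.8 − 9) = 455.0/24.8 = 18.347 mL/cmH2O.
τ = R × C = 8.429 × 0.01835 L/cmH2O = 0.1547 s.
Fraction remaining = e^(−Te/τ) = e^(−0.20/0.1547) = 0.2745.
Trapped volume = 455.0 × 0.2745 = 124.9 mL.

125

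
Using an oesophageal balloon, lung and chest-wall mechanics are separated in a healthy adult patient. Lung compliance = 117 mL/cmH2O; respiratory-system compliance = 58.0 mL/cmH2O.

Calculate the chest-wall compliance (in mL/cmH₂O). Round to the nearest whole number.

1/Ccw = 1/Crs − 1/CL.
1/Ccw = 1/58.0 − 1/117 = 0.008694.
Ccw = 115.02 mL/cmH2O.

115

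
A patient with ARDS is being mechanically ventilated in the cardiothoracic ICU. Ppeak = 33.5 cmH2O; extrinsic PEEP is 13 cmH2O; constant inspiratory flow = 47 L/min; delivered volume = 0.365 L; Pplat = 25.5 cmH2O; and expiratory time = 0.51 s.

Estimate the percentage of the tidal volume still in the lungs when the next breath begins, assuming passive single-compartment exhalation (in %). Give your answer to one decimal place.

18.1

Flow: 47 L/min ÷ 60 = 0.7833 L/s.
R = (PIP − Pplat)/V̇ = (33.5 − 25.5) / 0.7833 = 8.0/0.7833 = 10.213 cmH2O·s/L.
C = Vt/(Pplat − PEEP) = 365.0 / (25.5 − 13) = 365.0/12.5 = 29.2 mL/cmH2O.
τ = R × C = 10.213 × 0.0292 L/cmH2O = 0.2982 s.
Fraction remaining at end-expiration = e^(−Te/τ) = e^(−0.51/0.2982) = 0.1808 → 18.08%.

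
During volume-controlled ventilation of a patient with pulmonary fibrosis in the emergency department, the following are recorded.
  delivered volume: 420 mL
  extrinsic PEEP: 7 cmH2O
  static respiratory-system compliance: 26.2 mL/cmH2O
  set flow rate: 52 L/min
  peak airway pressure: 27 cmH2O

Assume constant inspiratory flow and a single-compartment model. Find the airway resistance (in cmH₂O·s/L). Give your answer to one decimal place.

Flow: 52 L/min ÷ 60 = 0.8667 L/s.
Equation of motion (constant flow): PIP = Vt/C + R·V̇ + PEEP.
R·V̇ = PIP − Vt/C − PEEP = 27 − 420/26.2 − 7 = 27 − 16.031 − 7 = 3.969 cmH2O.
R = 3.969 / 0.8667 = 4.579 cmH2O·s/L.

4.6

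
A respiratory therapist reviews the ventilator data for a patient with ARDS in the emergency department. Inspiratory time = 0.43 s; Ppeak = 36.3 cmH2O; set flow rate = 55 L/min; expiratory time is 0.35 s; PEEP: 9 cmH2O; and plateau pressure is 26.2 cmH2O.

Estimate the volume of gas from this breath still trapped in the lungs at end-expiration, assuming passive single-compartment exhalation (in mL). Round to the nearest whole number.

Flow: 55 L/min ÷ 60 = 0.9167 L/s.
Vt = flow × Ti = 0.9167 L/s × 0.43 s × 1000 mL/L = 394.18 mL.
R = (PIP − Pplat)/V̇ = (36.3 − 26.2) / 0.9167 = 10.1/0.9167 = 11.018 cmH2O·s/L.
C = Vt/(Pplat − PEEP) = 394.18 / (26.2 − 9) = 394.18/17.2 = 22.917 mL/cmH2O.
τ = R × C = 11.018 × 0.02292 L/cmH2O = 0.2525 s.
Fraction remaining = e^(−Te/τ) = e^(−0.35/0.2525) = 0.25.
Trapped volume = 394.18 × 0.25 = 98.545 mL.

99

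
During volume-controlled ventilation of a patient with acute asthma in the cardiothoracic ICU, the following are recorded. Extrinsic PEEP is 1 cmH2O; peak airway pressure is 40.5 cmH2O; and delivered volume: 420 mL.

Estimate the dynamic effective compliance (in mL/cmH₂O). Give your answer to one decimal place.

10.6

Dynamic compliance = Vt / (PIP − PEEP) = 420 / (40.5 − 1) = 420 / 39.5 = 10.633 mL/cmH2O.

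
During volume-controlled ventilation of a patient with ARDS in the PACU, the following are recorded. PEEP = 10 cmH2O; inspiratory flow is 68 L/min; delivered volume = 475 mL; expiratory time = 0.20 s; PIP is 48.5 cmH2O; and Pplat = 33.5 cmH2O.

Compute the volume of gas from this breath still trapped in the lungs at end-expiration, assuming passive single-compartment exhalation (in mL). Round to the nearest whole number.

225

Flow: 68 L/min ÷ 60 = 1.1333 L/s.
R = (PIP − Pplat)/V̇ = (48.5 − 33.5) / 1.1333 = 15.0/1.1333 = 13.236 cmH2O·s/L.
C = Vt/(Pplat − PEEP) = 475.0 / (33.5 − 10) = 475.0/23.5 = 20.213 mL/cmH2O.
τ = R × C = 13.236 × 0.02021 L/cmH2O = 0.2675 s.
Fraction remaining = e^(−Te/τ) = e^(−0.20/0.2675) = 0.4735.
Trapped volume = 475.0 × 0.4735 = 224.91 mL.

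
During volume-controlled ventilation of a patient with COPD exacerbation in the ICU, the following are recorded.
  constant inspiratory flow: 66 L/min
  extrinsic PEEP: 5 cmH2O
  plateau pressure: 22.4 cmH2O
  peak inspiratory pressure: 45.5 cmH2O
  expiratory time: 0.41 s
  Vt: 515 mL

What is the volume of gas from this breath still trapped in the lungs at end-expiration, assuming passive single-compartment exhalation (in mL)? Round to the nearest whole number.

Flow: 66 L/min ÷ 60 = 1.1 L/s.
R = (PIP − Pplat)/V̇ = (45.5 − 22.4) / 1.1 = 23.1/1.1 = 21.0 cmH2O·s/L.
C = Vt/(Pplat − PEEP) = 515.0 / (22.4 − 5) = 515.0/17.4 = 29.598 mL/cmH2O.
τ = R × C = 21.0 × 0.0296 L/cmH2O = 0.6216 s.
Fraction remaining = e^(−Te/τ) = e^(−0.41/0.6216) = 0.5171.
Trapped volume = 515.0 × 0.5171 = 266.31 mL.

266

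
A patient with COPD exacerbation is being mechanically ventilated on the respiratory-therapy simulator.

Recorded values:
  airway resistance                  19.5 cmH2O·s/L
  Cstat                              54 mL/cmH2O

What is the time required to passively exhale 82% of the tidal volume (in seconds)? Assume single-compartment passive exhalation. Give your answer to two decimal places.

τ = R × C = 19.5 × 54 mL/cmH2O = 19.5 × 0.054 L/cmH2O = 1.053 s.
Exhaled fraction f = 1 − e^(−t/τ) → t = −τ·ln(1 − f) = −1.053·ln(0.18) = 1.806 s.

1.81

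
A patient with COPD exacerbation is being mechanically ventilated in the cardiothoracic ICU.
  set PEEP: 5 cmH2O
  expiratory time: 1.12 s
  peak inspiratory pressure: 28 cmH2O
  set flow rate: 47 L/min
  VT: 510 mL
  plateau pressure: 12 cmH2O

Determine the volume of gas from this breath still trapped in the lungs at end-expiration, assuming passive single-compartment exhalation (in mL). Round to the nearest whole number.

Flow: 47 L/min ÷ 60 = 0.7833 L/s.
R = (PIP − Pplat)/V̇ = (28 − 12) / 0.7833 = 16.0/0.7833 = 20.426 cmH2O·s/L.
C = Vt/(Pplat − PEEP) = 510.0 / (12 − 5) = 510.0/7.0 = 72.857 mL/cmH2O.
τ = R × C = 20.426 × 0.07286 L/cmH2O = 1.488 s.
Fraction remaining = e^(−Te/τ) = e^(−1.12/1.488) = 0.4711.
Trapped volume = 510.0 × 0.4711 = 240.26 mL.

240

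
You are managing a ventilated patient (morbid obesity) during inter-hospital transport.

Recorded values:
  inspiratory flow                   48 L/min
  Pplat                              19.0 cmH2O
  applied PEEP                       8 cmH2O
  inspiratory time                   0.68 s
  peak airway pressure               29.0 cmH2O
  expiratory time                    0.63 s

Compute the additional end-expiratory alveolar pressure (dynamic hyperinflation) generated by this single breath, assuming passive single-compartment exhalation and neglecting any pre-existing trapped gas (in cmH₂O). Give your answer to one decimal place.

4.0

Flow: 48 L/min ÷ 60 = 0.8 L/s.
Vt = flow × Ti = 0.8 L/s × 0.68 s × 1000 mL/L = 544.0 mL.
R = (PIP − Pplat)/V̇ = (29.0 − 19.0) / 0.8 = 10.0/0.8 = 12.5 cmH2O·s/L.
C = Vt/(Pplat − PEEP) = 544.0 / (19.0 − 8) = 544.0/11.0 = 49.455 mL/cmH2O.
τ = R × C = 12.5 × 0.04946 L/cmH2O = 0.6183 s.
Fraction remaining = e^(−Te/τ) = e^(−0.63/0.6183) = 0.361; trapped volume = 544.0 × 0.361 = 196.38 mL.
Additional alveolar pressure from trapping ≈ V_trapped / C = 196.38 / 49.455 = 3.971 cmH2O.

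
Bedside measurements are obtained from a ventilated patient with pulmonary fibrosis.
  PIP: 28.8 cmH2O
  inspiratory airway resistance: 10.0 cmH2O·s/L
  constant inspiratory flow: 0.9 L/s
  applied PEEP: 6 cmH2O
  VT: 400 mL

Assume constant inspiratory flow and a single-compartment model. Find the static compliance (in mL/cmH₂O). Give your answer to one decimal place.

29.0

Equation of motion (constant flow): PIP = Vt/C + R·V̇ + PEEP.
Vt/C = PIP − R·V̇ − PEEP = 28.8 − 10.0×0.9 − 6 = 28.8 − 9.0 − 6 = 13.8 cmH2O.
C = Vt / 13.8 = 400 / 13.8 = 28.986 mL/cmH2O.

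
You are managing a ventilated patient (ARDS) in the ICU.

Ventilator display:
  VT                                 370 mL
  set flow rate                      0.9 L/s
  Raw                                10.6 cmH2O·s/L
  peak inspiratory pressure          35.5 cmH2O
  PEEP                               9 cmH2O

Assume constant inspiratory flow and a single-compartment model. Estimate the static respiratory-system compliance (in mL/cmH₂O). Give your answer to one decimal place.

Equation of motion (constant flow): PIP = Vt/C + R·V̇ + PEEP.
Vt/C = PIP − R·V̇ − PEEP = 35.5 − 10.6×0.9 − 9 = 35.5 − 9.54 − 9 = 16.96 cmH2O.
C = Vt / 16.96 = 370 / 16.96 = 21.816 mL/cmH2O.

21.8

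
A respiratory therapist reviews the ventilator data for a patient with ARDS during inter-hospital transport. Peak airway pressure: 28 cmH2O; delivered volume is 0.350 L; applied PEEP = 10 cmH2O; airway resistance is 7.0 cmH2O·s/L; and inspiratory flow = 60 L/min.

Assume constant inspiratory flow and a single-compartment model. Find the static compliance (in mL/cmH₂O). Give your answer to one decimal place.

31.8

Flow: 60 L/min ÷ 60 = 1 L/s.
Equation of motion (constant flow): PIP = Vt/C + R·V̇ + PEEP.
Vt/C = PIP − R·V̇ − PEEP = 28 − 7.0×1 − 10 = 28 − 7.0 − 10 = 11.0 cmH2O.
C = Vt / 11.0 = 350 / 11.0 = 31.818 mL/cmH2O.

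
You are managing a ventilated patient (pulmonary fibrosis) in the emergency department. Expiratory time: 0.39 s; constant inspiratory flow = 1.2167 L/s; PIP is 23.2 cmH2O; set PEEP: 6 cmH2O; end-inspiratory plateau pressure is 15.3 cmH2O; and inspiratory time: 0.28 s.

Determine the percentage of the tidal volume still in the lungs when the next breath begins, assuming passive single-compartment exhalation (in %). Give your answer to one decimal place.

19.4

Vt = flow × Ti = 1.2167 L/s × 0.28 s × 1000 mL/L = 340.68 mL.
R = (PIP − Pplat)/V̇ = (23.2 − 15.3) / 1.2167 = 7.9/1.2167 = 6.493 cmH2O·s/L.
C = Vt/(Pplat − PEEP) = 340.68 / (15.3 − 6) = 340.68/9.3 = 36.632 mL/cmH2O.
τ = R × C = 6.493 × 0.03663 L/cmH2O = 0.2378 s.
Fraction remaining at end-expiration = e^(−Te/τ) = e^(−0.39/0.2378) = 0.194 → 19.4%.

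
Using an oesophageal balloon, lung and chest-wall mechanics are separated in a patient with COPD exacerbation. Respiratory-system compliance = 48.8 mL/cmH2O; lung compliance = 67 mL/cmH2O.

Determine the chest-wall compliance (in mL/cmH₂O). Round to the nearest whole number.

180

1/Ccw = 1/Crs − 1/CL.
1/Ccw = 1/48.8 − 1/67 = 0.005566.
Ccw = 179.66 mL/cmH2O.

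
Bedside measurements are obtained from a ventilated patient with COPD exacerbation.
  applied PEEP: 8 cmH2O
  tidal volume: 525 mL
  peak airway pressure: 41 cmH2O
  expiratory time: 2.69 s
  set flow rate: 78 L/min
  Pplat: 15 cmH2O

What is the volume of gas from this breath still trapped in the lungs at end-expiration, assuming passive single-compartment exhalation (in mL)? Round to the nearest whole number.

Flow: 78 L/min ÷ 60 = 1.3 L/s.
R = (PIP − Pplat)/V̇ = (41 − 15) / 1.3 = 26.0/1.3 = 20.0 cmH2O·s/L.
C = Vt/(Pplat − PEEP) = 525.0 / (15 − 8) = 525.0/7.0 = 75.0 mL/cmH2O.
τ = R × C = 20.0 × 0.075 L/cmH2O = 1.5 s.
Fraction remaining = e^(−Te/τ) = e^(−2.69/1.5) = 0.1664.
Trapped volume = 525.0 × 0.1664 = 87.36 mL.

87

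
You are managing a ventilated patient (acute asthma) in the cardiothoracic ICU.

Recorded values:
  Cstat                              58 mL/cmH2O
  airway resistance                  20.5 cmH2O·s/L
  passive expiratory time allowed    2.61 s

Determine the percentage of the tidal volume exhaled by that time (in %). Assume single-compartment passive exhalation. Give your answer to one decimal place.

88.9

τ = R × C = 20.5 × 58 mL/cmH2O = 20.5 × 0.058 L/cmH2O = 1.189 s.
Passive exhalation: V(t)/V₀ = e^(−t/τ) = e^(−2.61/1.189) = 0.1113.
Fraction exhaled = 1 − 0.1113 = 0.8887 → 88.87%.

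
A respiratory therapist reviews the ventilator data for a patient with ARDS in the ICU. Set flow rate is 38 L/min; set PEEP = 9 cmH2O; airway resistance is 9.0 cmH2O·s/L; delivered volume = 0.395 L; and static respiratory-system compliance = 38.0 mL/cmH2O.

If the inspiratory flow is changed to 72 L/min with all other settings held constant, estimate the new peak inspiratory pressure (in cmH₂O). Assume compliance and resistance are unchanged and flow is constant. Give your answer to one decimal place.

30.2

Flow: 38 L/min ÷ 60 = 0.6333 L/s.
New flow: 72 L/min ÷ 60 = 1.2 L/s.
PIP = Vt/C + R·V̇ + PEEP (constant-flow equation of motion).
Only the resistive term changes: ΔPIP = R × ΔV̇ = 9.0 × (1.2 − 0.6333) = 9.0 × 0.5667 = 5.1 cmH2O.
Original PIP = 395/38.0 + 9.0×0.6333 + 9 = 25.094 cmH2O; new PIP = 25.094 + (5.1) = 30.194 cmH2O.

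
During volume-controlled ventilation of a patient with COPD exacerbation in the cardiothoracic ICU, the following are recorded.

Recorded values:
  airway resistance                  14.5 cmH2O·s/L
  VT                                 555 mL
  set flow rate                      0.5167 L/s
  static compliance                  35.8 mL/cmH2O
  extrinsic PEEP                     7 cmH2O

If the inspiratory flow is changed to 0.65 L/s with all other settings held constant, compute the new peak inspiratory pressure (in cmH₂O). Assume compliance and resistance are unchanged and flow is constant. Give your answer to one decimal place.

31.9

PIP = Vt/C + R·V̇ + PEEP (constant-flow equation of motion).
Only the resistive term changes: ΔPIP = R × ΔV̇ = 14.5 × (0.65 − 0.5167) = 14.5 × 0.1333 = 1.933 cmH2O.
Original PIP = 555/35.8 + 14.5×0.5167 + 7 = 29.995 cmH2O; new PIP = 29.995 + (1.933) = 31.928 cmH2O.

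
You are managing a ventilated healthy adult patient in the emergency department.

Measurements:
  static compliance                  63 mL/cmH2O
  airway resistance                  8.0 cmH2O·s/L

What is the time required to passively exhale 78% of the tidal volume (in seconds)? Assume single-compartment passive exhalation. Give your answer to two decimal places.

0.76

τ = R × C = 8.0 × 63 mL/cmH2O = 8.0 × 0.063 L/cmH2O = 0.504 s.
Exhaled fraction f = 1 − e^(−t/τ) → t = −τ·ln(1 − f) = −0.504·ln(0.22) = 0.7631 s.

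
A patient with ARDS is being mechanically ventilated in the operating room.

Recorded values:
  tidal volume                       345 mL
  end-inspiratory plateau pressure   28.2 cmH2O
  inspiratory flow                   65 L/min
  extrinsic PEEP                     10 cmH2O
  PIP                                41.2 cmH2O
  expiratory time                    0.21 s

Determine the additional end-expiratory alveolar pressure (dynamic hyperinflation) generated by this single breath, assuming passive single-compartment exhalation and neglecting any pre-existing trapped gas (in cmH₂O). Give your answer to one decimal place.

Flow: 65 L/min ÷ 60 = 1.0833 L/s.
R = (PIP − Pplat)/V̇ = (41.2 − 28.2) / 1.0833 = 13.0/1.0833 = 12.0 cmH2O·s/L.
C = Vt/(Pplat − PEEP) = 345.0 / (28.2 − 10) = 345.0/18.2 = 18.956 mL/cmH2O.
τ = R × C = 12.0 × 0.01896 L/cmH2O = 0.2275 s.
Fraction remaining = e^(−Te/τ) = e^(−0.21/0.2275) = 0.3973; trapped volume = 345.0 × 0.3973 = 137.07 mL.
Additional alveolar pressure from trapping ≈ V_trapped / C = 137.07 / 18.956 = 7.231 cmH2O.

7.2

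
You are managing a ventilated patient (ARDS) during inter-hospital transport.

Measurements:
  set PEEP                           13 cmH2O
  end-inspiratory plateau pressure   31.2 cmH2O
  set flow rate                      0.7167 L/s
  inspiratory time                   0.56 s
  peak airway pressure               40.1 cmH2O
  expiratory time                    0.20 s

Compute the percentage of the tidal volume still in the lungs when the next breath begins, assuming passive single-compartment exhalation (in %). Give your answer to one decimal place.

Vt = flow × Ti = 0.7167 L/s × 0.56 s × 1000 mL/L = 401.35 mL.
R = (PIP − Pplat)/V̇ = (40.1 − 31.2) / 0.7167 = 8.9/0.7167 = 12.418 cmH2O·s/L.
C = Vt/(Pplat − PEEP) = 401.35 / (31.2 − 13) = 401.35/18.2 = 22.052 mL/cmH2O.
τ = R × C = 12.418 × 0.02205 L/cmH2O = 0.2738 s.
Fraction remaining at end-expiration = e^(−Te/τ) = e^(−0.20/0.2738) = 0.4817 → 48.17%.

48.2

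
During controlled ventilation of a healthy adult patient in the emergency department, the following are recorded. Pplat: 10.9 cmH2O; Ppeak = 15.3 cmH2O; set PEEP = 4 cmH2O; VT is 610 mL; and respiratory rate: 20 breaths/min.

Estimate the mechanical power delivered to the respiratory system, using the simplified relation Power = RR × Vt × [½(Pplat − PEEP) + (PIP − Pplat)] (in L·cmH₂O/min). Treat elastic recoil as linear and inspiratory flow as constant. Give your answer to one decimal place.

Per-breath work = Vt × [½(Pplat−PEEP) + (PIP−Pplat)] = 0.610 × [0.5×6.9 + 4.4] = 0.610 × 7.85 = 4.789 L·cmH2O.
Power = 20 × 4.789 = 95.78 L·cmH2O/min.

95.8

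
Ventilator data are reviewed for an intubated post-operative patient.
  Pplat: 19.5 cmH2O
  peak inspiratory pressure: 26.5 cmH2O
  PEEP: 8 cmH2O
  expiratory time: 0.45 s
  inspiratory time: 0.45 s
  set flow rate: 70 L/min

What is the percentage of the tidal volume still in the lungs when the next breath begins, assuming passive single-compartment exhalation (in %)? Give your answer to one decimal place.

19.3

Flow: 70 L/min ÷ 60 = 1.1667 L/s.
Vt = flow × Ti = 1.1667 L/s × 0.45 s × 1000 mL/L = 525.02 mL.
R = (PIP − Pplat)/V̇ = (26.5 − 19.5) / 1.1667 = 7.0/1.1667 = 6.0 cmH2O·s/L.
C = Vt/(Pplat − PEEP) = 525.02 / (19.5 − 8) = 525.02/11.5 = 45.654 mL/cmH2O.
τ = R × C = 6.0 × 0.04565 L/cmH2O = 0.2739 s.
Fraction remaining at end-expiration = e^(−Te/τ) = e^(−0.45/0.2739) = 0.1934 → 19.34%.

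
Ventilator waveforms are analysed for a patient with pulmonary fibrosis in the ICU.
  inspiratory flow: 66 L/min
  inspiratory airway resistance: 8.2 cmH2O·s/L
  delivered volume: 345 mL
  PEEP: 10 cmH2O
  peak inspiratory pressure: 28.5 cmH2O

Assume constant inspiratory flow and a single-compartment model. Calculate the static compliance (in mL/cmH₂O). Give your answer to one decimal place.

36.4

Flow: 66 L/min ÷ 60 = 1.1 L/s.
Equation of motion (constant flow): PIP = Vt/C + R·V̇ + PEEP.
Vt/C = PIP − R·V̇ − PEEP = 28.5 − 8.2×1.1 − 10 = 28.5 − 9.02 − 10 = 9.48 cmH2O.
C = Vt / 9.48 = 345 / 9.48 = 36.392 mL/cmH2O.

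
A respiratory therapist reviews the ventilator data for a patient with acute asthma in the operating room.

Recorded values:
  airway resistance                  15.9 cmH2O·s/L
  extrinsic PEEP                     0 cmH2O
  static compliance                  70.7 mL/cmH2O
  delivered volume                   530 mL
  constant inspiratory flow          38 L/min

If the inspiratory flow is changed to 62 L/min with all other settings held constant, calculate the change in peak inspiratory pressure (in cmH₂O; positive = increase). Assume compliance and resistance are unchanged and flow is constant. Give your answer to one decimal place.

Flow: 38 L/min ÷ 60 = 0.6333 L/s.
New flow: 62 L/min ÷ 60 = 1.0333 L/s.
PIP = Vt/C + R·V̇ + PEEP (constant-flow equation of motion).
Only the resistive term changes: ΔPIP = R × ΔV̇ = 15.9 × (1.0333 − 0.6333) = 15.9 × 0.4 = 6.36 cmH2O.

6.4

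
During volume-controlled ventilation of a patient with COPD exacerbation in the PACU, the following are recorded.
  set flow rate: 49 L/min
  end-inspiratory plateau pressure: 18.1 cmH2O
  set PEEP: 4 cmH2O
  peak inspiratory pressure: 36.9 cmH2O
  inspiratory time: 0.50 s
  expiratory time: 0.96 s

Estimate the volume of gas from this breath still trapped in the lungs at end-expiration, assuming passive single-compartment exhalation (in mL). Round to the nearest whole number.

Flow: 49 L/min ÷ 60 = 0.8167 L/s.
Vt = flow × Ti = 0.8167 L/s × 0.50 s × 1000 mL/L = 408.35 mL.
R = (PIP − Pplat)/V̇ = (36.9 − 18.1) / 0.8167 = 18.8/0.8167 = 23.019 cmH2O·s/L.
C = Vt/(Pplat − PEEP) = 408.35 / (18.1 − 4) = 408.35/14.1 = 28.961 mL/cmH2O.
τ = R × C = 23.019 × 0.02896 L/cmH2O = 0.6666 s.
Fraction remaining = e^(−Te/τ) = e^(−0.96/0.6666) = 0.2369.
Trapped volume = 408.35 × 0.2369 = 96.738 mL.

97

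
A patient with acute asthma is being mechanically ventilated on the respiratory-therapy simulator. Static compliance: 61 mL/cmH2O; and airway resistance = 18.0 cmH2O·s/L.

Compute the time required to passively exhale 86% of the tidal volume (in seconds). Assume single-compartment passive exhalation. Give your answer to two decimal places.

2.16

τ = R × C = 18.0 × 61 mL/cmH2O = 18.0 × 0.061 L/cmH2O = 1.098 s.
Exhaled fraction f = 1 − e^(−t/τ) → t = −τ·ln(1 − f) = −1.098·ln(0.14) = 2.159 s.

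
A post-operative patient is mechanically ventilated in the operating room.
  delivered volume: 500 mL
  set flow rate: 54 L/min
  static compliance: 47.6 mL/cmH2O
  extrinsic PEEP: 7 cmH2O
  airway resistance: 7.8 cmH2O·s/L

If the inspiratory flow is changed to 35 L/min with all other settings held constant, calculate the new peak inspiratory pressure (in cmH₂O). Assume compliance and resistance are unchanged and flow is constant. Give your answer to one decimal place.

Flow: 54 L/min ÷ 60 = 0.9 L/s.
New flow: 35 L/min ÷ 60 = 0.5833 L/s.
PIP = Vt/C + R·V̇ + PEEP (constant-flow equation of motion).
Only the resistive term changes: ΔPIP = R × ΔV̇ = 7.8 × (0.5833 − 0.9) = 7.8 × -0.3167 = -2.47 cmH2O.
Original PIP = 500/47.6 + 7.8×0.9 + 7 = 24.524 cmH2O; new PIP = 24.524 + (-2.47) = 22.054 cmH2O.

22.1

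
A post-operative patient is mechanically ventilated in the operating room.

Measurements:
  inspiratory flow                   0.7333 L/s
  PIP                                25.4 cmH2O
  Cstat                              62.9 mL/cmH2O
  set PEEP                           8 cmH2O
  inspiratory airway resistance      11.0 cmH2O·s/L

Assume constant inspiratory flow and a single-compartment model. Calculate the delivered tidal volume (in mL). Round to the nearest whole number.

Equation of motion (constant flow): PIP = Vt/C + R·V̇ + PEEP.
Vt/C = PIP − R·V̇ − PEEP = 25.4 − 8.066 − 8 = 9.334 cmH2O.
Vt = C × 9.334 = 62.9 × 9.334 = 587.11 mL.

587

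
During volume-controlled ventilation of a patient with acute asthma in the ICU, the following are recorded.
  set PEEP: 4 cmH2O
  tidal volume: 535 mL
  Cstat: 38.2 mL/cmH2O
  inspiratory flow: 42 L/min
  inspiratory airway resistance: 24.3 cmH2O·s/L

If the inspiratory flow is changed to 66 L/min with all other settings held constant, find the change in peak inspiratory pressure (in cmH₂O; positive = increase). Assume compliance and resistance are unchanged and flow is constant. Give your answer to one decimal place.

9.7

Flow: 42 L/min ÷ 60 = 0.7 L/s.
New flow: 66 L/min ÷ 60 = 1.1 L/s.
PIP = Vt/C + R·V̇ + PEEP (constant-flow equation of motion).
Only the resistive term changes: ΔPIP = R × ΔV̇ = 24.3 × (1.1 − 0.7) = 24.3 × 0.4 = 9.72 cmH2O.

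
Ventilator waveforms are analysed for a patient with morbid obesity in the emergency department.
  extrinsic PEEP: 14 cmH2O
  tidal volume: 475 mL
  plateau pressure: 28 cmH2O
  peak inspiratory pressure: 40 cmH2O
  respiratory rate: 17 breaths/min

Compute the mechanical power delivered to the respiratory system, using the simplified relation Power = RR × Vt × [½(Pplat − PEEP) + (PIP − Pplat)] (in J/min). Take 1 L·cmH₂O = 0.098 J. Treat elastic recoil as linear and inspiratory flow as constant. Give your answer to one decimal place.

15.0

Per-breath work = Vt × [½(Pplat−PEEP) + (PIP−Pplat)] = 0.475 × [0.5×14.0 + 12.0] = 0.475 × 19.0 = 9.025 L·cmH2O.
Power = 17 × 9.025 = 153.43 L·cmH2O/min.
× 0.098 J/(L·cmH2O) → 15.036 J/min.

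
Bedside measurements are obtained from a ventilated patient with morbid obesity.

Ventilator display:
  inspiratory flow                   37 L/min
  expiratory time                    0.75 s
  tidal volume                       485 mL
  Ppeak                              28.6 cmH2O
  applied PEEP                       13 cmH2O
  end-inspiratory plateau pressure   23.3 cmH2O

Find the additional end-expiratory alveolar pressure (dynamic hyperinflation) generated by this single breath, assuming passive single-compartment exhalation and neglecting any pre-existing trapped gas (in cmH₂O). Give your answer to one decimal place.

1.6

Flow: 37 L/min ÷ 60 = 0.6167 L/s.
R = (PIP − Pplat)/V̇ = (28.6 − 23.3) / 0.6167 = 5.3/0.6167 = 8.594 cmH2O·s/L.
C = Vt/(Pplat − PEEP) = 485.0 / (23.3 − 13) = 485.0/10.3 = 47.087 mL/cmH2O.
τ = R × C = 8.594 × 0.04709 L/cmH2O = 0.4047 s.
Fraction remaining = e^(−Te/τ) = e^(−0.75/0.4047) = 0.1567; trapped volume = 485.0 × 0.1567 = 76.0 mL.
Additional alveolar pressure from trapping ≈ V_trapped / C = 76.0 / 47.087 = 1.614 cmH2O.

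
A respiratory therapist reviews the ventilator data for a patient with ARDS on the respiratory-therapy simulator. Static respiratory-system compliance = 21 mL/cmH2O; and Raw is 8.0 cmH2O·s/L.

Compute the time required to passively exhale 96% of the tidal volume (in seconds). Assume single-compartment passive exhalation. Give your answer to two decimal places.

0.54

τ = R × C = 8.0 × 21 mL/cmH2O = 8.0 × 0.021 L/cmH2O = 0.168 s.
Exhaled fraction f = 1 − e^(−t/τ) → t = −τ·ln(1 − f) = −0.168·ln(0.04) = 0.5408 s.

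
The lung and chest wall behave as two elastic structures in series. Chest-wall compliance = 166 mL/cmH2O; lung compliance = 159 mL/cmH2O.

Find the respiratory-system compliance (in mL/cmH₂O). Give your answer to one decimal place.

Lung and chest wall are elastances in series: 1/Crs = 1/CL + 1/Ccw.
1/Crs = 1/159 + 1/166 = 0.01231.
Crs = 81.235 mL/cmH2O.

81.2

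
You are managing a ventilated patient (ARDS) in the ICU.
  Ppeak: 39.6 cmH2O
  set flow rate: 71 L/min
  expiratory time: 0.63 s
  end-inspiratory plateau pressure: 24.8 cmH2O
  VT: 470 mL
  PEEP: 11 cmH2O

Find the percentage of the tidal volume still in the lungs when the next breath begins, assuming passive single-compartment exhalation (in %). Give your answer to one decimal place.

22.8

Flow: 71 L/min ÷ 60 = 1.1833 L/s.
R = (PIP − Pplat)/V̇ = (39.6 − 24.8) / 1.1833 = 14.8/1.1833 = 12.507 cmH2O·s/L.
C = Vt/(Pplat − PEEP) = 470.0 / (24.8 − 11) = 470.0/13.8 = 34.058 mL/cmH2O.
τ = R × C = 12.507 × 0.03406 L/cmH2O = 0.426 s.
Fraction remaining at end-expiration = e^(−Te/τ) = e^(−0.63/0.426) = 0.2279 → 22.79%.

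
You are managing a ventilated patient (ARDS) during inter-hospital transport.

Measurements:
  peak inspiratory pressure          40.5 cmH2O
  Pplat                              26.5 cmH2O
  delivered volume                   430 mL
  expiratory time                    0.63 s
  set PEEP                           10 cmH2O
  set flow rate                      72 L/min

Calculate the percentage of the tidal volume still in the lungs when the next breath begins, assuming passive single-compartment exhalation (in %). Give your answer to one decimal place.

Flow: 72 L/min ÷ 60 = 1.2 L/s.
R = (PIP − Pplat)/V̇ = (40.5 − 26.5) / 1.2 = 14.0/1.2 = 11.667 cmH2O·s/L.
C = Vt/(Pplat − PEEP) = 430.0 / (26.5 − 10) = 430.0/16.5 = 26.061 mL/cmH2O.
τ = R × C = 11.667 × 0.02606 L/cmH2O = 0.304 s.
Fraction remaining at end-expiration = e^(−Te/τ) = e^(−0.63/0.304) = 0.1259 → 12.59%.

12.6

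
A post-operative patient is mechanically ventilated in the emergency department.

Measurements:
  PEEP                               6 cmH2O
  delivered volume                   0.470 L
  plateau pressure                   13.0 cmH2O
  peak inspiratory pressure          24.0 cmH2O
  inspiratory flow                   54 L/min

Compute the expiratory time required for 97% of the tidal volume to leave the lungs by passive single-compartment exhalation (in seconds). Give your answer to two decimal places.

Flow: 54 L/min ÷ 60 = 0.9 L/s.
R = (PIP − Pplat)/V̇ = (24.0 − 13.0) / 0.9 = 11.0/0.9 = 12.222 cmH2O·s/L.
C = Vt/(Pplat − PEEP) = 470.0 / (13.0 − 6) = 470.0/7.0 = 67.143 mL/cmH2O.
τ = R × C = 12.222 × 0.06714 L/cmH2O = 0.8206 s.
t = −τ·ln(1 − 0.97) = −0.8206·ln(0.03) = 2.877 s.

2.88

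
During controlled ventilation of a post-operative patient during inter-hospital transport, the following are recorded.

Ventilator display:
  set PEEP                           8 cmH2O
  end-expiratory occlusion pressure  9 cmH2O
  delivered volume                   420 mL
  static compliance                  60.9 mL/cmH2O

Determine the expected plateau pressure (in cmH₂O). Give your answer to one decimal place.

15.9

End-expiratory occlusion gives total PEEP = 9 cmH2O (intrinsic PEEP = 9 − 8 = 1). Use total PEEP for the elastic gradient.
Pplat = PEEPtotal + Vt / Cstat = 9 + 420 / 60.9 = 9 + 6.897 = 15.897 cmH2O.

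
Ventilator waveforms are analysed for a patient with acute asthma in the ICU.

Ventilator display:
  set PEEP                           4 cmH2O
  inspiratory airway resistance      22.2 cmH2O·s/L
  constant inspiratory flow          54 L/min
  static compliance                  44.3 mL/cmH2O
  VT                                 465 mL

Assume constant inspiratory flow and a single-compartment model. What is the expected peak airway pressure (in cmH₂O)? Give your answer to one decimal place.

34.5

Flow: 54 L/min ÷ 60 = 0.9 L/s.
Equation of motion (constant flow): PIP = Vt/C + R·V̇ + PEEP.
PIP = 465/44.3 + 22.2×0.9 + 4 = 10.497 + 19.98 + 4 = 34.477 cmH2O.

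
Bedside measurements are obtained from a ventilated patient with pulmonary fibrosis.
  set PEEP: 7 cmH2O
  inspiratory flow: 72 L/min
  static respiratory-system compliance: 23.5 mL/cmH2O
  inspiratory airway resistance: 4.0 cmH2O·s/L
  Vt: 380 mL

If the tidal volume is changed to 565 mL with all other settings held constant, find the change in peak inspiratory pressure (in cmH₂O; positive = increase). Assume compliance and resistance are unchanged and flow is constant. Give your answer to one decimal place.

7.9

PIP = Vt/C + R·V̇ + PEEP (constant-flow equation of motion).
Only the elastic term changes: ΔPIP = ΔVt / C = (565 − 380) / 23.5 = 7.872 cmH2O.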